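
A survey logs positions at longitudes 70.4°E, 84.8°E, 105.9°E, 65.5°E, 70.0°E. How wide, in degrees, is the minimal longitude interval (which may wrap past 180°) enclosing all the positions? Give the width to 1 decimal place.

40.4°

Sort the longitudes: +65.5°, +70.0°, +70.4°, +84.8°, +105.9°.
Eastward gaps between consecutive values (wrapping around): 4.5°, 0.4°, 14.4°, 21.1°, 319.6°.
Largest gap = 319.6° ⇒ minimal covering band is its complement: 360° − 319.6° = 40.4°.
Band runs from +65.5° eastward to +105.9°.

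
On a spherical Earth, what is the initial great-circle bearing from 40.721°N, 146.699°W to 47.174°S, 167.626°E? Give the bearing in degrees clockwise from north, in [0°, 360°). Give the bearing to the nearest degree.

209°

Δλ = 167.626 − -146.699 = 314.325°; wrapped into (−180°, 180°]: -45.675°.
θ = atan2( sin Δλ · cos φ₂ , cos φ₁ · sin φ₂ − sin φ₁ · cos φ₂ · cos Δλ )
  = atan2(-0.48630, -0.86572) = -150.676° → normalised to [0°, 360°): 209.324°.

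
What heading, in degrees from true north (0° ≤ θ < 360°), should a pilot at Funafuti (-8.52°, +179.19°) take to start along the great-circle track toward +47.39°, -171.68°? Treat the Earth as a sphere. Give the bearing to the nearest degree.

7°

Δλ = -171.68 − 179.19 = -350.87°; wrapped into (−180°, 180°]: 9.13°.
θ = atan2( sin Δλ · cos φ₂ , cos φ₁ · sin φ₂ − sin φ₁ · cos φ₂ · cos Δλ )
  = atan2(0.10742, 0.82689) = 7.402° → normalised to [0°, 360°): 7.402°.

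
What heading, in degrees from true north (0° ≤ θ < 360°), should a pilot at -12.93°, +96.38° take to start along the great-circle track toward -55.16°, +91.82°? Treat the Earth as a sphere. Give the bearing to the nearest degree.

Δλ = 91.82 − 96.38 = -4.56°.
θ = atan2( sin Δλ · cos φ₂ , cos φ₁ · sin φ₂ − sin φ₁ · cos φ₂ · cos Δλ )
  = atan2(-0.04542, -0.67251) = -176.136° → normalised to [0°, 360°): 183.864°.

184°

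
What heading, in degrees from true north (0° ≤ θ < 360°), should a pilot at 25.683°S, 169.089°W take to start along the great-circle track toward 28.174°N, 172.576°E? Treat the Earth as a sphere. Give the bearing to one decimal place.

Δλ = 172.576 − -169.089 = 341.665°; wrapped into (−180°, 180°]: -18.335°.
θ = atan2( sin Δλ · cos φ₂ , cos φ₁ · sin φ₂ − sin φ₁ · cos φ₂ · cos Δλ )
  = atan2(-0.27730, 0.78815) = -19.384° → normalised to [0°, 360°): 340.616°.

340.6°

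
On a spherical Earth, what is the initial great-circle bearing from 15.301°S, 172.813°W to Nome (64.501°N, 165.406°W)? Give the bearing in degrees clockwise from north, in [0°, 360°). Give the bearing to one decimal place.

3.2°

Δλ = -165.406 − -172.813 = 7.407°.
θ = atan2( sin Δλ · cos φ₂ , cos φ₁ · sin φ₂ − sin φ₁ · cos φ₂ · cos Δλ )
  = atan2(0.05550, 0.98325) = 3.231° → normalised to [0°, 360°): 3.231°.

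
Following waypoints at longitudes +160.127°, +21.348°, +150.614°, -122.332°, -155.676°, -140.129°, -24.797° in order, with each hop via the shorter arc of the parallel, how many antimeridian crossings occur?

1

Leg 1: +160.127° → +21.348°, shortest Δλ = -138.779° (west) — does not cross 180°.
Leg 2: +21.348° → +150.614°, shortest Δλ = 129.266° (east) — does not cross 180°.
Leg 3: +150.614° → -122.332°, shortest Δλ = 87.054° (east) — crosses 180°.
Leg 4: -122.332° → -155.676°, shortest Δλ = -33.344° (west) — does not cross 180°.
Leg 5: -155.676° → -140.129°, shortest Δλ = 15.547° (east) — does not cross 180°.
Leg 6: -140.129° → -24.797°, shortest Δλ = 115.332° (east) — does not cross 180°.
Total crossings: 1.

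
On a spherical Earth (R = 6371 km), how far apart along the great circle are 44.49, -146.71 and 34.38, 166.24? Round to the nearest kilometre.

4133 km

Δλ = 166.24 − -146.71 = 312.95°; wrapped into (−180°, 180°]: -47.05°.
Δφ = 34.38 − 44.49 = -10.11°.
a = sin²(Δφ/2) + cos φ₁ · cos φ₂ · sin²(Δλ/2) = 0.101564.
c = 2·atan2(√a, √(1−a)) = 0.64870 rad → d = 6371·c ≈ 4132.85 km.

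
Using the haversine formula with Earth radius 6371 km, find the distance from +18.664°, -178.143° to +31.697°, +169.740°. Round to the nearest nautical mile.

1021 nmi

Δλ = 169.740 − -178.143 = 347.883°; wrapped into (−180°, 180°]: -12.117°.
Δφ = 31.697 − 18.664 = 13.033°.
a = sin²(Δφ/2) + cos φ₁ · cos φ₂ · sin²(Δλ/2) = 0.021859.
c = 2·atan2(√a, √(1−a)) = 0.29679 rad → d = 6371·c ≈ 1890.82 km ≈ 1020.96 nmi.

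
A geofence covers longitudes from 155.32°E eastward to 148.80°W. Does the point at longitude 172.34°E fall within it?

Band width going east from +155.32° to -148.80°: ((-148.80 − 155.32) mod 360) = 55.88°.
Offset of +172.34° east of the west edge: ((172.34 − 155.32) mod 360) = 17.02°.
17.02° ≤ 55.88° ⇒ inside.

Yes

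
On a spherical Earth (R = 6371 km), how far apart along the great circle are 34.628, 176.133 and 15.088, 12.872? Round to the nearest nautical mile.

Δλ = 12.872 − 176.133 = -163.261°.
Δφ = 15.088 − 34.628 = -19.540°.
a = sin²(Δφ/2) + cos φ₁ · cos φ₂ · sin²(Δλ/2) = 0.806456.
c = 2·atan2(√a, √(1−a)) = 2.23054 rad → d = 6371·c ≈ 14210.75 km ≈ 7673.19 nmi.

7673 nmi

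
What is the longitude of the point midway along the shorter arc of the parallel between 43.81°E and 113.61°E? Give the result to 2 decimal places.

78.71°E

Signed shortest Δλ from +43.81° to +113.61° is +69.80°.
Midpoint longitude = +43.81° + (+69.80°)/2 = +43.81° + 34.90° = +78.71°.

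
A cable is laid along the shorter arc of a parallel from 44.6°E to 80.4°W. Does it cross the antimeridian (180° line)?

No

Signed shortest Δλ = ((-80.4 − 44.6 + 180) mod 360) − 180 = -125.0°.
Going west by 125.0° from +44.6° reaches -80.4° without touching 180°.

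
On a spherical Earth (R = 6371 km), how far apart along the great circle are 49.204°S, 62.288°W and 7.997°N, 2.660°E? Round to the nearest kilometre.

8928 km

Δλ = 2.660 − -62.288 = 64.948°.
Δφ = 7.997 − -49.204 = 57.201°.
a = sin²(Δφ/2) + cos φ₁ · cos φ₂ · sin²(Δλ/2) = 0.415674.
c = 2·atan2(√a, √(1−a)) = 1.40133 rad → d = 6371·c ≈ 8927.90 km.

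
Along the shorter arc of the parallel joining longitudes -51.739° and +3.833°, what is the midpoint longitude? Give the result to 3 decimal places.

-23.953°

Signed shortest Δλ from -51.739° to +3.833° is +55.572°.
Midpoint longitude = -51.739° + (+55.572°)/2 = -51.739° + 27.786° = -23.953°.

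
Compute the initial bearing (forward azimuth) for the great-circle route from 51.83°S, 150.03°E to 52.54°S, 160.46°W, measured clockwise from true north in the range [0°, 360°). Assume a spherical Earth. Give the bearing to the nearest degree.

Δλ = -160.46 − 150.03 = -310.49°; wrapped into (−180°, 180°]: 49.51°.
θ = atan2( sin Δλ · cos φ₂ , cos φ₁ · sin φ₂ − sin φ₁ · cos φ₂ · cos Δλ )
  = atan2(0.46255, -0.18008) = 111.271° → normalised to [0°, 360°): 111.271°.

111°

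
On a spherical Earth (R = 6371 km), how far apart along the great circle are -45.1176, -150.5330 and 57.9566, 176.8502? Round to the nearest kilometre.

11851 km

Δλ = 176.8502 − -150.5330 = 327.3832°; wrapped into (−180°, 180°]: -32.6168°.
Δφ = 57.9566 − -45.1176 = 103.0742°.
a = sin²(Δφ/2) + cos φ₁ · cos φ₂ · sin²(Δλ/2) = 0.642628.
c = 2·atan2(√a, √(1−a)) = 1.86007 rad → d = 6371·c ≈ 11850.51 km.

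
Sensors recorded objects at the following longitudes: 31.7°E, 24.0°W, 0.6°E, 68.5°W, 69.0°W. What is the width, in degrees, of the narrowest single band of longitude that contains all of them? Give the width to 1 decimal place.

100.7°

Sort the longitudes: -69.0°, -68.5°, -24.0°, +0.6°, +31.7°.
Eastward gaps between consecutive values (wrapping around): 0.5°, 44.5°, 24.6°, 31.1°, 259.3°.
Largest gap = 259.3° ⇒ minimal covering band is its complement: 360° − 259.3° = 100.7°.
Band runs from -69.0° eastward to +31.7°.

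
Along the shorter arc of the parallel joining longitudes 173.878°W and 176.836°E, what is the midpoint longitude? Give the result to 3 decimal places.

Signed shortest Δλ from -173.878° to +176.836° is -9.286°.
Midpoint longitude = -173.878° + (-9.286°)/2 = -173.878° − 4.643° = -178.521°.
(The naïve average (-173.878 + +176.836)/2 = 1.479° is on the wrong side of the globe.)

178.521°W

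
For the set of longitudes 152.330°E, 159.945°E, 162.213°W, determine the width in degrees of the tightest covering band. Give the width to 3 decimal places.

Sort the longitudes: -162.213°, +152.330°, +159.945°.
Eastward gaps between consecutive values (wrapping around): 314.543°, 7.615°, 37.842°.
Largest gap = 314.543° ⇒ minimal covering band is its complement: 360° − 314.543° = 45.457°.
Band runs from +152.330° eastward to -162.213°, crossing the antimeridian.

45.457°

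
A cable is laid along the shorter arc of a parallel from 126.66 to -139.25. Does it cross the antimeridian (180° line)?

Naïve |-139.25 − 126.66| = 265.91° > 180°, so the shorter arc goes the other way round — across 180°.
Signed shortest Δλ = ((-139.25 − 126.66 + 180) mod 360) − 180 = 94.09°.
Going east by 94.09° from +126.66° passes through 180° before reaching -139.25°.

Yes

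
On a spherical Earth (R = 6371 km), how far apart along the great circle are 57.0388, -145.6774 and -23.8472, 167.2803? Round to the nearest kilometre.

Δλ = 167.2803 − -145.6774 = 312.9577°; wrapped into (−180°, 180°]: -47.0423°.
Δφ = -23.8472 − 57.0388 = -80.8860°.
a = sin²(Δφ/2) + cos φ₁ · cos φ₂ · sin²(Δλ/2) = 0.500057.
c = 2·atan2(√a, √(1−a)) = 1.57091 rad → d = 6371·c ≈ 10008.27 km.

10008 km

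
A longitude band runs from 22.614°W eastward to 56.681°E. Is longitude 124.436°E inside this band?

No

Band width going east from -22.614° to +56.681°: ((56.681 − -22.614) mod 360) = 79.295°.
Offset of +124.436° east of the west edge: ((124.436 − -22.614) mod 360) = 147.050°.
147.050° > 79.295° ⇒ outside.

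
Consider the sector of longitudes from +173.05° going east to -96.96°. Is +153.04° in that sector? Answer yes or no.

No

Band width going east from +173.05° to -96.96°: ((-96.96 − 173.05) mod 360) = 89.99°.
Offset of +153.04° east of the west edge: ((153.04 − 173.05) mod 360) = 339.99°.
339.99° > 89.99° ⇒ outside.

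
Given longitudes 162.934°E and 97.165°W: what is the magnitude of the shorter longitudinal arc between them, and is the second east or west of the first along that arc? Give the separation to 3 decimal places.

Raw difference: -97.165 − 162.934 = -260.099°.
Normalise into (−180°, 180°]: -260.099° + 360° = 99.901°.
Positive ⇒ the second point lies to the east; separation 99.901°.

99.901° east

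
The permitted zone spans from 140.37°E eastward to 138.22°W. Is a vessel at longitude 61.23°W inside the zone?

Band width going east from +140.37° to -138.22°: ((-138.22 − 140.37) mod 360) = 81.41°.
Offset of -61.23° east of the west edge: ((-61.23 − 140.37) mod 360) = 158.40°.
158.40° > 81.41° ⇒ outside.

No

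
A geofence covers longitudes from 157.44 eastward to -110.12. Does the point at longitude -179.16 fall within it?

Band width going east from +157.44° to -110.12°: ((-110.12 − 157.44) mod 360) = 92.44°.
Offset of -179.16° east of the west edge: ((-179.16 − 157.44) mod 360) = 23.40°.
23.40° ≤ 92.44° ⇒ inside.

Yes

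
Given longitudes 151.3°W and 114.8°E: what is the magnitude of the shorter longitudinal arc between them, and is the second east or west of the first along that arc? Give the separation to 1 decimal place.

93.9° west

Raw difference: 114.8 − -151.3 = 266.1°.
Normalise into (−180°, 180°]: 266.1° − 360° = -93.9°.
Negative ⇒ the second point lies to the west; separation 93.9°.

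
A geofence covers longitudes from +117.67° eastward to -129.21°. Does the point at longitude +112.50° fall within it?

Band width going east from +117.67° to -129.21°: ((-129.21 − 117.67) mod 360) = 113.12°.
Offset of +112.50° east of the west edge: ((112.50 − 117.67) mod 360) = 354.83°.
354.83° > 113.12° ⇒ outside.

No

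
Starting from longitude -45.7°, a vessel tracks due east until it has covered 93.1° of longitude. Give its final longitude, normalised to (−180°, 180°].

+47.4°

Start at -45.7°; shift +93.1° → +47.4°.
+47.4° already lies in (−180°, 180°].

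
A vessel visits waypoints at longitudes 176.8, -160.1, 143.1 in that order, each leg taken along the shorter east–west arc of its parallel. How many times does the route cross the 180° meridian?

Leg 1: +176.8° → -160.1°, shortest Δλ = 23.1° (east) — crosses 180°.
Leg 2: -160.1° → +143.1°, shortest Δλ = -56.8° (west) — crosses 180°.
Total crossings: 2.

2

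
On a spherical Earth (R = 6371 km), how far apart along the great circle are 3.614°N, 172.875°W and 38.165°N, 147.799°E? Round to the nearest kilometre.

5534 km

Δλ = 147.799 − -172.875 = 320.674°; wrapped into (−180°, 180°]: -39.326°.
Δφ = 38.165 − 3.614 = 34.551°.
a = sin²(Δφ/2) + cos φ₁ · cos φ₂ · sin²(Δλ/2) = 0.177032.
c = 2·atan2(√a, √(1−a)) = 0.86855 rad → d = 6371·c ≈ 5533.52 km.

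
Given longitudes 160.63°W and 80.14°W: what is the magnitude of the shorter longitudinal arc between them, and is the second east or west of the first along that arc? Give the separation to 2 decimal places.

Raw difference: -80.14 − -160.63 = 80.49°.
Normalise into (−180°, 180°]: 80.49° stays 80.49°.
Positive ⇒ the second point lies to the east; separation 80.49°.

80.49° east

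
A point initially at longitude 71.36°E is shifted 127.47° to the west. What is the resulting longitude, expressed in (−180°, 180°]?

56.11°W

Start at +71.36°; shift −127.47° → -56.11°.
-56.11° already lies in (−180°, 180°].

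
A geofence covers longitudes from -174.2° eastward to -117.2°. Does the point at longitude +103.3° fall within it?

No

Band width going east from -174.2° to -117.2°: ((-117.2 − -174.2) mod 360) = 57.0°.
Offset of +103.3° east of the west edge: ((103.3 − -174.2) mod 360) = 277.5°.
277.5° > 57.0° ⇒ outside.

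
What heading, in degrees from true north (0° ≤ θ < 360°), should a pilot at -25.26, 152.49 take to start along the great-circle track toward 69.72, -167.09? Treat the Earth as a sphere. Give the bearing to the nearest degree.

Δλ = -167.09 − 152.49 = -319.58°; wrapped into (−180°, 180°]: 40.42°.
θ = atan2( sin Δλ · cos φ₂ , cos φ₁ · sin φ₂ − sin φ₁ · cos φ₂ · cos Δλ )
  = atan2(0.22474, 0.96092) = 13.163° → normalised to [0°, 360°): 13.163°.

13°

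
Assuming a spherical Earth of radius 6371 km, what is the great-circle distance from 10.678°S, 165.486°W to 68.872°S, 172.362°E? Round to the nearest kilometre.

Δλ = 172.362 − -165.486 = 337.848°; wrapped into (−180°, 180°]: -22.152°.
Δφ = -68.872 − -10.678 = -58.194°.
a = sin²(Δφ/2) + cos φ₁ · cos φ₂ · sin²(Δλ/2) = 0.249550.
c = 2·atan2(√a, √(1−a)) = 1.04616 rad → d = 6371·c ≈ 6665.08 km.

6665 km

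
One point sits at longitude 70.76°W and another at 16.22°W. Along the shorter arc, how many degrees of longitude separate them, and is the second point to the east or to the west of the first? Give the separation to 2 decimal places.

54.54° east

Raw difference: -16.22 − -70.76 = 54.54°.
Normalise into (−180°, 180°]: 54.54° stays 54.54°.
Positive ⇒ the second point lies to the east; separation 54.54°.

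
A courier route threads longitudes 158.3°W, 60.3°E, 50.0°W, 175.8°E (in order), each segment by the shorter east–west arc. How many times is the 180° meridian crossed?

Leg 1: -158.3° → +60.3°, shortest Δλ = -141.4° (west) — crosses 180°.
Leg 2: +60.3° → -50.0°, shortest Δλ = -110.3° (west) — does not cross 180°.
Leg 3: -50.0° → +175.8°, shortest Δλ = -134.2° (west) — crosses 180°.
Total crossings: 2.

2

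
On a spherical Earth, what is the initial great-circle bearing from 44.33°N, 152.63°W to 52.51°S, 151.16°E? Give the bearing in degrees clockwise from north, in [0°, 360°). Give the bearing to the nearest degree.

212°

Δλ = 151.16 − -152.63 = 303.79°; wrapped into (−180°, 180°]: -56.21°.
θ = atan2( sin Δλ · cos φ₂ , cos φ₁ · sin φ₂ − sin φ₁ · cos φ₂ · cos Δλ )
  = atan2(-0.50582, -0.80411) = -147.829° → normalised to [0°, 360°): 212.171°.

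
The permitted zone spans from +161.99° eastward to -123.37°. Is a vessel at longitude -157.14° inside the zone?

Yes

Band width going east from +161.99° to -123.37°: ((-123.37 − 161.99) mod 360) = 74.64°.
Offset of -157.14° east of the west edge: ((-157.14 − 161.99) mod 360) = 40.87°.
40.87° ≤ 74.64° ⇒ inside.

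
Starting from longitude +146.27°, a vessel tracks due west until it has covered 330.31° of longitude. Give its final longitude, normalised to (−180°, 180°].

Start at +146.27°; shift −330.31° → -184.04°.
-184.04° lies outside (−180°, 180°]; add 360° → +175.96°.

+175.96°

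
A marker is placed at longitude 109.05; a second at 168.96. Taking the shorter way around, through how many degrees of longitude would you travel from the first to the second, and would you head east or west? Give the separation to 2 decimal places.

59.91° east

Raw difference: 168.96 − 109.05 = 59.91°.
Normalise into (−180°, 180°]: 59.91° stays 59.91°.
Positive ⇒ the second point lies to the east; separation 59.91°.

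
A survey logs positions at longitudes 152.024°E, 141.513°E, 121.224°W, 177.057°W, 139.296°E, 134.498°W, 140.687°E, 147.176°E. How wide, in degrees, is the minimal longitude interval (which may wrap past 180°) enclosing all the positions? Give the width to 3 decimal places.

99.480°

Sort the longitudes: -177.057°, -134.498°, -121.224°, +139.296°, +140.687°, +141.513°, +147.176°, +152.024°.
Eastward gaps between consecutive values (wrapping around): 42.559°, 13.274°, 260.520°, 1.391°, 0.826°, 5.663°, 4.848°, 30.919°.
Largest gap = 260.520° ⇒ minimal covering band is its complement: 360° − 260.520° = 99.480°.
Band runs from +139.296° eastward to -121.224°, crossing the antimeridian.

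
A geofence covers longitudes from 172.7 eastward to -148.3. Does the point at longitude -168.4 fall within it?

Band width going east from +172.7° to -148.3°: ((-148.3 − 172.7) mod 360) = 39.0°.
Offset of -168.4° east of the west edge: ((-168.4 − 172.7) mod 360) = 18.9°.
18.9° ≤ 39.0° ⇒ inside.

Yes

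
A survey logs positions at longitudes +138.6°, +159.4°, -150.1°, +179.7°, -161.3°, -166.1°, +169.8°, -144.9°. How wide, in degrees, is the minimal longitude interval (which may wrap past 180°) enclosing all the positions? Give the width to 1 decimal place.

76.5°

Sort the longitudes: -166.1°, -161.3°, -150.1°, -144.9°, +138.6°, +159.4°, +169.8°, +179.7°.
Eastward gaps between consecutive values (wrapping around): 4.8°, 11.2°, 5.2°, 283.5°, 20.8°, 10.4°, 9.9°, 14.2°.
Largest gap = 283.5° ⇒ minimal covering band is its complement: 360° − 283.5° = 76.5°.
Band runs from +138.6° eastward to -144.9°, crossing the antimeridian.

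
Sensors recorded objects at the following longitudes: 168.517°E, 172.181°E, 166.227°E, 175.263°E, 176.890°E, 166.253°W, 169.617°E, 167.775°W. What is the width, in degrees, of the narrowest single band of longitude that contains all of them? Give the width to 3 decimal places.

Sort the longitudes: -167.775°, -166.253°, +166.227°, +168.517°, +169.617°, +172.181°, +175.263°, +176.890°.
Eastward gaps between consecutive values (wrapping around): 1.522°, 332.480°, 2.290°, 1.100°, 2.564°, 3.082°, 1.627°, 15.335°.
Largest gap = 332.480° ⇒ minimal covering band is its complement: 360° − 332.480° = 27.520°.
Band runs from +166.227° eastward to -166.253°, crossing the antimeridian.

27.520°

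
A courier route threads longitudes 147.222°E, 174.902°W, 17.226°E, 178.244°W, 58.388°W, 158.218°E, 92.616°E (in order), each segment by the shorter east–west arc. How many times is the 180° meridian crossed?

4

Leg 1: +147.222° → -174.902°, shortest Δλ = 37.876° (east) — crosses 180°.
Leg 2: -174.902° → +17.226°, shortest Δλ = -167.872° (west) — crosses 180°.
Leg 3: +17.226° → -178.244°, shortest Δλ = 164.53° (east) — crosses 180°.
Leg 4: -178.244° → -58.388°, shortest Δλ = 119.856° (east) — does not cross 180°.
Leg 5: -58.388° → +158.218°, shortest Δλ = -143.394° (west) — crosses 180°.
Leg 6: +158.218° → +92.616°, shortest Δλ = -65.602° (west) — does not cross 180°.
Total crossings: 4.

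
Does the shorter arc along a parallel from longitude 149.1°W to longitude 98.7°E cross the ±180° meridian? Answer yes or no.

Naïve |98.7 − -149.1| = 247.8° > 180°, so the shorter arc goes the other way round — across 180°.
Signed shortest Δλ = ((98.7 − -149.1 + 180) mod 360) − 180 = -112.2°.
Going west by 112.2° from -149.1° passes through 180° before reaching +98.7°.

Yes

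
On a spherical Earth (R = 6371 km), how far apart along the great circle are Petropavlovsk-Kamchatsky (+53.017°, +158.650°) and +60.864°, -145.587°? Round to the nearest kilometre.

3380 km

Δλ = -145.587 − 158.650 = -304.237°; wrapped into (−180°, 180°]: 55.763°.
Δφ = 60.864 − 53.017 = 7.847°.
a = sin²(Δφ/2) + cos φ₁ · cos φ₂ · sin²(Δλ/2) = 0.068736.
c = 2·atan2(√a, √(1−a)) = 0.53055 rad → d = 6371·c ≈ 3380.15 km.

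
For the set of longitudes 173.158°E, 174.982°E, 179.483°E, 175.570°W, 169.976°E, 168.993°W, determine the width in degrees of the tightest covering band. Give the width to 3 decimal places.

21.031°

Sort the longitudes: -175.570°, -168.993°, +169.976°, +173.158°, +174.982°, +179.483°.
Eastward gaps between consecutive values (wrapping around): 6.577°, 338.969°, 3.182°, 1.824°, 4.501°, 4.947°.
Largest gap = 338.969° ⇒ minimal covering band is its complement: 360° − 338.969° = 21.031°.
Band runs from +169.976° eastward to -168.993°, crossing the antimeridian.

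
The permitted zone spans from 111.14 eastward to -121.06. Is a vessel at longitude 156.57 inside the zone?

Band width going east from +111.14° to -121.06°: ((-121.06 − 111.14) mod 360) = 127.80°.
Offset of +156.57° east of the west edge: ((156.57 − 111.14) mod 360) = 45.43°.
45.43° ≤ 127.80° ⇒ inside.

Yes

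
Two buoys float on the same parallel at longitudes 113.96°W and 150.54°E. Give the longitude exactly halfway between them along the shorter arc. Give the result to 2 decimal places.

Signed shortest Δλ from -113.96° to +150.54° is -95.50°.
Midpoint longitude = -113.96° + (-95.50°)/2 = -113.96° − 47.75° = -161.71°.
(The naïve average (-113.96 + +150.54)/2 = 18.29° is on the wrong side of the globe.)

161.71°W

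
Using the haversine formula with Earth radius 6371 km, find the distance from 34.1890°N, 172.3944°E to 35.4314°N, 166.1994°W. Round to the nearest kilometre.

1955 km

Δλ = -166.1994 − 172.3944 = -338.5938°; wrapped into (−180°, 180°]: 21.4062°.
Δφ = 35.4314 − 34.1890 = 1.2424°.
a = sin²(Δφ/2) + cos φ₁ · cos φ₂ · sin²(Δλ/2) = 0.023365.
c = 2·atan2(√a, √(1−a)) = 0.30692 rad → d = 6371·c ≈ 1955.36 km.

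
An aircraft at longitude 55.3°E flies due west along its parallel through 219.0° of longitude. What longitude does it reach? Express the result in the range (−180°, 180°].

163.7°W

Start at +55.3°; shift −219.0° → -163.7°.
-163.7° already lies in (−180°, 180°].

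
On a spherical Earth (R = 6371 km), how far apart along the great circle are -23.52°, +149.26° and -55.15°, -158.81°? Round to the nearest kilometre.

5495 km

Δλ = -158.81 − 149.26 = -308.07°; wrapped into (−180°, 180°]: 51.93°.
Δφ = -55.15 − -23.52 = -31.63°.
a = sin²(Δφ/2) + cos φ₁ · cos φ₂ · sin²(Δλ/2) = 0.174710.
c = 2·atan2(√a, √(1−a)) = 0.86245 rad → d = 6371·c ≈ 5494.66 km.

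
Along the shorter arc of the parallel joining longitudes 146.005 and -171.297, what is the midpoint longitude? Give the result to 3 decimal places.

Signed shortest Δλ from +146.005° to -171.297° is +42.698°.
Midpoint longitude = +146.005° + (+42.698°)/2 = +146.005° + 21.349° = +167.354°.
(The naïve average (+146.005 + -171.297)/2 = -12.646° is on the wrong side of the globe.)

+167.354°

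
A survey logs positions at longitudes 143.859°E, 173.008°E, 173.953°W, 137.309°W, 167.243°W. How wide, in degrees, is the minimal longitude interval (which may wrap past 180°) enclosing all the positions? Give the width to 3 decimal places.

78.832°

Sort the longitudes: -173.953°, -167.243°, -137.309°, +143.859°, +173.008°.
Eastward gaps between consecutive values (wrapping around): 6.710°, 29.934°, 281.168°, 29.149°, 13.039°.
Largest gap = 281.168° ⇒ minimal covering band is its complement: 360° − 281.168° = 78.832°.
Band runs from +143.859° eastward to -137.309°, crossing the antimeridian.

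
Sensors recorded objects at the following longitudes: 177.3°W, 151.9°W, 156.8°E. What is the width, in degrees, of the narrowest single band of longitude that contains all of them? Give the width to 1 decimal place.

51.3°

Sort the longitudes: -177.3°, -151.9°, +156.8°.
Eastward gaps between consecutive values (wrapping around): 25.4°, 308.7°, 25.9°.
Largest gap = 308.7° ⇒ minimal covering band is its complement: 360° − 308.7° = 51.3°.
Band runs from +156.8° eastward to -151.9°, crossing the antimeridian.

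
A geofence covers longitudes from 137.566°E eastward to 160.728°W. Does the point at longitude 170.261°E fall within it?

Band width going east from +137.566° to -160.728°: ((-160.728 − 137.566) mod 360) = 61.706°.
Offset of +170.261° east of the west edge: ((170.261 − 137.566) mod 360) = 32.695°.
32.695° ≤ 61.706° ⇒ inside.

Yes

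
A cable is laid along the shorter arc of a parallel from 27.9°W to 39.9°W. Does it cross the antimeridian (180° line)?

No

Signed shortest Δλ = ((-39.9 − -27.9 + 180) mod 360) − 180 = -12.0°.
Going west by 12.0° from -27.9° reaches -39.9° without touching 180°.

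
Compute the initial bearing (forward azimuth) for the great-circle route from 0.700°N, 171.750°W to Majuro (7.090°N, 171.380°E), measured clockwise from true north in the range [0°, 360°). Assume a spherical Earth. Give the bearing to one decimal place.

Δλ = 171.380 − -171.750 = 343.130°; wrapped into (−180°, 180°]: -16.870°.
θ = atan2( sin Δλ · cos φ₂ , cos φ₁ · sin φ₂ − sin φ₁ · cos φ₂ · cos Δλ )
  = atan2(-0.28798, 0.11182) = -68.780° → normalised to [0°, 360°): 291.220°.

291.2°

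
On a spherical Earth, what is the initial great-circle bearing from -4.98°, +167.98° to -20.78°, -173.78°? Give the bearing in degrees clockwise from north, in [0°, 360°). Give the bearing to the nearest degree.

Δλ = -173.78 − 167.98 = -341.76°; wrapped into (−180°, 180°]: 18.24°.
θ = atan2( sin Δλ · cos φ₂ , cos φ₁ · sin φ₂ − sin φ₁ · cos φ₂ · cos Δλ )
  = atan2(0.29264, -0.27636) = 133.361° → normalised to [0°, 360°): 133.361°.

133°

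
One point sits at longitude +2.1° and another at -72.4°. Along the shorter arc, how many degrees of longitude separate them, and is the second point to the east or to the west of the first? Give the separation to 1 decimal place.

74.5° west

Raw difference: -72.4 − 2.1 = -74.5°.
Normalise into (−180°, 180°]: -74.5° stays -74.5°.
Negative ⇒ the second point lies to the west; separation 74.5°.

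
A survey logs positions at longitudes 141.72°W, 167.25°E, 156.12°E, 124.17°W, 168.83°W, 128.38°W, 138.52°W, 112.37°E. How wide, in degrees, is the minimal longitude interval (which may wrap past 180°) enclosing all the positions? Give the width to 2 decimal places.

123.46°

Sort the longitudes: -168.83°, -141.72°, -138.52°, -128.38°, -124.17°, +112.37°, +156.12°, +167.25°.
Eastward gaps between consecutive values (wrapping around): 27.11°, 3.20°, 10.14°, 4.21°, 236.54°, 43.75°, 11.13°, 23.92°.
Largest gap = 236.54° ⇒ minimal covering band is its complement: 360° − 236.54° = 123.46°.
Band runs from +112.37° eastward to -124.17°, crossing the antimeridian.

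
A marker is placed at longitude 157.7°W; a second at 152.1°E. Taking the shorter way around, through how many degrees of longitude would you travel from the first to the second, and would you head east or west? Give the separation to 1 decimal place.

Raw difference: 152.1 − -157.7 = 309.8°.
Normalise into (−180°, 180°]: 309.8° − 360° = -50.2°.
Negative ⇒ the second point lies to the west; separation 50.2°.

50.2° west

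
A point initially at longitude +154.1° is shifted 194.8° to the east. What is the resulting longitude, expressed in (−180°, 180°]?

Start at +154.1°; shift +194.8° → +348.9°.
+348.9° lies outside (−180°, 180°]; subtract 360° → -11.1°.

-11.1°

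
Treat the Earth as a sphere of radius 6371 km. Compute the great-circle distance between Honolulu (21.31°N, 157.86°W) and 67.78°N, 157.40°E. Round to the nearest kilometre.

6013 km

Δλ = 157.40 − -157.86 = 315.26°; wrapped into (−180°, 180°]: -44.74°.
Δφ = 67.78 − 21.31 = 46.47°.
a = sin²(Δφ/2) + cos φ₁ · cos φ₂ · sin²(Δλ/2) = 0.206663.
c = 2·atan2(√a, √(1−a)) = 0.94385 rad → d = 6371·c ≈ 6013.28 km.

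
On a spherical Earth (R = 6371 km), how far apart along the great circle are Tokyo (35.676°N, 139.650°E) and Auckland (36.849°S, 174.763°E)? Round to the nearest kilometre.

8842 km

Δλ = 174.763 − 139.650 = 35.113°.
Δφ = -36.849 − 35.676 = -72.525°.
a = sin²(Δφ/2) + cos φ₁ · cos φ₂ · sin²(Δλ/2) = 0.409003.
c = 2·atan2(√a, √(1−a)) = 1.38778 rad → d = 6371·c ≈ 8841.56 km.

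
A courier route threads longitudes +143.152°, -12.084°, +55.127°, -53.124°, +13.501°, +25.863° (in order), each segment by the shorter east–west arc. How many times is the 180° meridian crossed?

Leg 1: +143.152° → -12.084°, shortest Δλ = -155.236° (west) — does not cross 180°.
Leg 2: -12.084° → +55.127°, shortest Δλ = 67.211° (east) — does not cross 180°.
Leg 3: +55.127° → -53.124°, shortest Δλ = -108.251° (west) — does not cross 180°.
Leg 4: -53.124° → +13.501°, shortest Δλ = 66.625° (east) — does not cross 180°.
Leg 5: +13.501° → +25.863°, shortest Δλ = 12.362° (east) — does not cross 180°.
Total crossings: 0.

0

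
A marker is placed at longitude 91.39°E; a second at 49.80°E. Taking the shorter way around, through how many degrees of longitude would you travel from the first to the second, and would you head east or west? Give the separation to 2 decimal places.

41.59° west

Raw difference: 49.80 − 91.39 = -41.59°.
Normalise into (−180°, 180°]: -41.59° stays -41.59°.
Negative ⇒ the second point lies to the west; separation 41.59°.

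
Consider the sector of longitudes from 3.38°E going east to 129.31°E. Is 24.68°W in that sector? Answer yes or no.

Band width going east from +3.38° to +129.31°: ((129.31 − 3.38) mod 360) = 125.93°.
Offset of -24.68° east of the west edge: ((-24.68 − 3.38) mod 360) = 331.94°.
331.94° > 125.93° ⇒ outside.

No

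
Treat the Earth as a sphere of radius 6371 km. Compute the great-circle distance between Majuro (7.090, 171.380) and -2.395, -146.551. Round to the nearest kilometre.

Δλ = -146.551 − 171.380 = -317.931°; wrapped into (−180°, 180°]: 42.069°.
Δφ = -2.395 − 7.090 = -9.485°.
a = sin²(Δφ/2) + cos φ₁ · cos φ₂ · sin²(Δλ/2) = 0.134570.
c = 2·atan2(√a, √(1−a)) = 0.75121 rad → d = 6371·c ≈ 4785.98 km.

4786 km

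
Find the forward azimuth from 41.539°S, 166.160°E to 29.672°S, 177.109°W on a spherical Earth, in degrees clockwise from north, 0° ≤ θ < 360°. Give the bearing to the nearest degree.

54°

Δλ = -177.109 − 166.160 = -343.269°; wrapped into (−180°, 180°]: 16.731°.
θ = atan2( sin Δλ · cos φ₂ , cos φ₁ · sin φ₂ − sin φ₁ · cos φ₂ · cos Δλ )
  = atan2(0.25013, 0.18125) = 54.072° → normalised to [0°, 360°): 54.072°.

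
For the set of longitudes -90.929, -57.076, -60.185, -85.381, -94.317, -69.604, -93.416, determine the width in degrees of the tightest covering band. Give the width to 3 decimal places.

37.241°

Sort the longitudes: -94.317°, -93.416°, -90.929°, -85.381°, -69.604°, -60.185°, -57.076°.
Eastward gaps between consecutive values (wrapping around): 0.901°, 2.487°, 5.548°, 15.777°, 9.419°, 3.109°, 322.759°.
Largest gap = 322.759° ⇒ minimal covering band is its complement: 360° − 322.759° = 37.241°.
Band runs from -94.317° eastward to -57.076°.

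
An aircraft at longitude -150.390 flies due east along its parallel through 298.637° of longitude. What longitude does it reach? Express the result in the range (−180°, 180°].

+148.247°

Start at -150.390°; shift +298.637° → +148.247°.
+148.247° already lies in (−180°, 180°].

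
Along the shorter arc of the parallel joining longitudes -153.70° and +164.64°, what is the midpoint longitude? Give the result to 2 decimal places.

-174.53°

Signed shortest Δλ from -153.70° to +164.64° is -41.66°.
Midpoint longitude = -153.70° + (-41.66°)/2 = -153.70° − 20.83° = -174.53°.
(The naïve average (-153.70 + +164.64)/2 = 5.47° is on the wrong side of the globe.)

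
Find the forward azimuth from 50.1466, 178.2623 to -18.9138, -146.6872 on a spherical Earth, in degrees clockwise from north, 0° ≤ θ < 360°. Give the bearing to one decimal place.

Δλ = -146.6872 − 178.2623 = -324.9495°; wrapped into (−180°, 180°]: 35.0505°.
θ = atan2( sin Δλ · cos φ₂ , cos φ₁ · sin φ₂ − sin φ₁ · cos φ₂ · cos Δλ )
  = atan2(0.54329, -0.80225) = 145.894° → normalised to [0°, 360°): 145.894°.

145.9°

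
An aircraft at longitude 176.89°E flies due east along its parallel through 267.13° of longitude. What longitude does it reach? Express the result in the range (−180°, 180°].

Start at +176.89°; shift +267.13° → +444.02°.
+444.02° lies outside (−180°, 180°]; subtract 360° → +84.02°.

84.02°E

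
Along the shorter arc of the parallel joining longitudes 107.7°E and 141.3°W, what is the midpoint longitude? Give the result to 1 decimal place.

163.2°E

Signed shortest Δλ from +107.7° to -141.3° is +111.0°.
Midpoint longitude = +107.7° + (+111.0°)/2 = +107.7° + 55.5° = +163.2°.
(The naïve average (+107.7 + -141.3)/2 = -16.8° is on the wrong side of the globe.)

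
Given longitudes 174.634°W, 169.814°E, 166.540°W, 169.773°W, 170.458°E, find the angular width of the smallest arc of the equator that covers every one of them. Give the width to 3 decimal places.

Sort the longitudes: -174.634°, -169.773°, -166.540°, +169.814°, +170.458°.
Eastward gaps between consecutive values (wrapping around): 4.861°, 3.233°, 336.354°, 0.644°, 14.908°.
Largest gap = 336.354° ⇒ minimal covering band is its complement: 360° − 336.354° = 23.646°.
Band runs from +169.814° eastward to -166.540°, crossing the antimeridian.

23.646°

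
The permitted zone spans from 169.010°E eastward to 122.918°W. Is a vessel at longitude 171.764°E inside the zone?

Band width going east from +169.010° to -122.918°: ((-122.918 − 169.010) mod 360) = 68.072°.
Offset of +171.764° east of the west edge: ((171.764 − 169.010) mod 360) = 2.754°.
2.754° ≤ 68.072° ⇒ inside.

Yes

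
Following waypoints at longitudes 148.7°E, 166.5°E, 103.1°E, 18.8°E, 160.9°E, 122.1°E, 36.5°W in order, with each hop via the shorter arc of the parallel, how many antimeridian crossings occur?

Leg 1: +148.7° → +166.5°, shortest Δλ = 17.8° (east) — does not cross 180°.
Leg 2: +166.5° → +103.1°, shortest Δλ = -63.4° (west) — does not cross 180°.
Leg 3: +103.1° → +18.8°, shortest Δλ = -84.3° (west) — does not cross 180°.
Leg 4: +18.8° → +160.9°, shortest Δλ = 142.1° (east) — does not cross 180°.
Leg 5: +160.9° → +122.1°, shortest Δλ = -38.8° (west) — does not cross 180°.
Leg 6: +122.1° → -36.5°, shortest Δλ = -158.6° (west) — does not cross 180°.
Total crossings: 0.

0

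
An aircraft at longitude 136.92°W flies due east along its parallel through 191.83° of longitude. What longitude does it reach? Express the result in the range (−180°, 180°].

54.91°E

Start at -136.92°; shift +191.83° → +54.91°.
+54.91° already lies in (−180°, 180°].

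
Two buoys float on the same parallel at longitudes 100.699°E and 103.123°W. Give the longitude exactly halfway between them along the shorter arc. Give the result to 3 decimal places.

Signed shortest Δλ from +100.699° to -103.123° is +156.178°.
Midpoint longitude = +100.699° + (+156.178°)/2 = +100.699° + 78.089° = +178.788°.
(The naïve average (+100.699 + -103.123)/2 = -1.212° is on the wrong side of the globe.)

178.788°E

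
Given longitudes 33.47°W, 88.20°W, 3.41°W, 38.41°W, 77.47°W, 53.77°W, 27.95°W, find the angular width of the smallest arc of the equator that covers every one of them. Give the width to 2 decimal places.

84.79°

Sort the longitudes: -88.20°, -77.47°, -53.77°, -38.41°, -33.47°, -27.95°, -3.41°.
Eastward gaps between consecutive values (wrapping around): 10.73°, 23.70°, 15.36°, 4.94°, 5.52°, 24.54°, 275.21°.
Largest gap = 275.21° ⇒ minimal covering band is its complement: 360° − 275.21° = 84.79°.
Band runs from -88.20° eastward to -3.41°.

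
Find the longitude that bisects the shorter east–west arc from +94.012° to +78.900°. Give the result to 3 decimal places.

Signed shortest Δλ from +94.012° to +78.900° is -15.112°.
Midpoint longitude = +94.012° + (-15.112°)/2 = +94.012° − 7.556° = +86.456°.

+86.456°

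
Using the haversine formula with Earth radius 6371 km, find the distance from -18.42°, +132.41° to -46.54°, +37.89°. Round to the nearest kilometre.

8868 km

Δλ = 37.89 − 132.41 = -94.52°.
Δφ = -46.54 − -18.42 = -28.12°.
a = sin²(Δφ/2) + cos φ₁ · cos φ₂ · sin²(Δλ/2) = 0.411037.
c = 2·atan2(√a, √(1−a)) = 1.39192 rad → d = 6371·c ≈ 8867.91 km.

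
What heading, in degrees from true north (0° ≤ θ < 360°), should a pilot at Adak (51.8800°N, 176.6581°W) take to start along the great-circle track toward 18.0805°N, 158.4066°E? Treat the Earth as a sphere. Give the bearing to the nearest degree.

219°

Δλ = 158.4066 − -176.6581 = 335.0647°; wrapped into (−180°, 180°]: -24.9353°.
θ = atan2( sin Δλ · cos φ₂ , cos φ₁ · sin φ₂ − sin φ₁ · cos φ₂ · cos Δλ )
  = atan2(-0.40078, -0.48658) = -140.523° → normalised to [0°, 360°): 219.477°.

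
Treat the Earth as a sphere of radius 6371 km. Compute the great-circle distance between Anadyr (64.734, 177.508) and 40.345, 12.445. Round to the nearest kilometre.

8258 km

Δλ = 12.445 − 177.508 = -165.063°.
Δφ = 40.345 − 64.734 = -24.389°.
a = sin²(Δφ/2) + cos φ₁ · cos φ₂ · sin²(Δλ/2) = 0.364429.
c = 2·atan2(√a, √(1−a)) = 1.29622 rad → d = 6371·c ≈ 8258.19 km.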